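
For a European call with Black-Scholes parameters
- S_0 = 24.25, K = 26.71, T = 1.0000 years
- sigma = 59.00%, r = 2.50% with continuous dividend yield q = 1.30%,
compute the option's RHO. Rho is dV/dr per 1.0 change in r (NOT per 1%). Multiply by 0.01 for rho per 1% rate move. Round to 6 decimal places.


d1 = 0.1515738818; d2 = -0.4384261182
phi(d1) = 0.3943857239; exp(-qT) = 0.9870841350; exp(-rT) = 0.9753099120
N(d2) = 0.3305387083
Rho = K*T*exp(-rT)*N(d2) = 26.7100 * 1.0000 * 0.9753099120 * 0.3305387083 = 8.610708

Answer: Rho = 8.610708


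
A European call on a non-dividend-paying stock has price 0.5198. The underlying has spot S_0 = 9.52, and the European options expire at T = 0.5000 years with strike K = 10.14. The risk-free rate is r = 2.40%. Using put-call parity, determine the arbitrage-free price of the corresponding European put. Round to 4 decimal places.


Answer: Put price = 1.0188

Derivation:
Put-call parity: C - P = S_0 * exp(-qT) - K * exp(-rT).
S_0 * exp(-qT) = 9.5200 * 1.00000000 = 9.52000000
K * exp(-rT) = 10.1400 * 0.98807171 = 10.01904717
P = C - S*exp(-qT) + K*exp(-rT)
P = 0.5198 - 9.52000000 + 10.01904717 = 1.0188


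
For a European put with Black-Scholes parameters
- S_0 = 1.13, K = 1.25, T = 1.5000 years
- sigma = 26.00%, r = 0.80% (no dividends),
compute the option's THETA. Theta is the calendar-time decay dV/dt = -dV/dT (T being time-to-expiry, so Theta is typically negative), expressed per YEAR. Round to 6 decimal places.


Answer: Theta = -0.040892

Derivation:
d1 = -0.1200435840; d2 = -0.4384772505
phi(d1) = 0.3960781399; exp(-qT) = 1.0000000000; exp(-rT) = 0.9880717129
Theta = -S*exp(-qT)*phi(d1)*sigma/(2*sqrt(T)) + r*K*exp(-rT)*N(-d2) - q*S*exp(-qT)*N(-d1)
N(-d1) = 0.5477756887; N(-d2) = 0.6694798211; sqrt(T) = 1.2247448714
Term 1 = -1.1300 * 1.0000000000 * 0.3960781399 * 0.2600 / (2 * 1.2247448714) = -0.0475069381
Term 2 = 0.0080 * 1.2500 * 0.9880717129 * 0.6694798211 = 0.0066149407
Term 3 = 0 (no dividend yield, q = 0)
Theta = -0.0475069381 + (0.0066149407) + (0.0000000000) = -0.040892


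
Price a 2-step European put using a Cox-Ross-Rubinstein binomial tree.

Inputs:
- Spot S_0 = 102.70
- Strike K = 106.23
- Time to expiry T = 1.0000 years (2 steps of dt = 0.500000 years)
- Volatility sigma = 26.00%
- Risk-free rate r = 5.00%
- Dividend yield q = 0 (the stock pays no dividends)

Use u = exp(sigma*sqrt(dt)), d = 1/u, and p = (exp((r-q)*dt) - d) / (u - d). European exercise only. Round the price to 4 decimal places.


Answer: Price = V(0,0) = 9.2901

Derivation:
dt = T/N = 0.500000
u = exp(sigma*sqrt(dt)) = 1.201833; d = 1/u = 0.832062
p = (exp((r-q)*dt) - d) / (u - d) = 0.522629
Discount per step: exp(-r*dt) = 0.975310
Stock lattice S(k, i) with i counting down-moves:
  k=0: S(0,0) = 102.7000
  k=1: S(1,0) = 123.4282; S(1,1) = 85.4528
  k=2: S(2,0) = 148.3401; S(2,1) = 102.7000; S(2,2) = 71.1021
Terminal payoffs V(N, i) = max(K - S_T, 0):
  V(2,0) = 0.000000; V(2,1) = 3.530000; V(2,2) = 35.127920
Backward induction: V(k, i) = exp(-r*dt) * [p * V(k+1, i) + (1-p) * V(k+1, i+1)].
  V(1,0) = exp(-r*dt) * [p*0.000000 + (1-p)*3.530000] = 1.643515
  V(1,1) = exp(-r*dt) * [p*3.530000 + (1-p)*35.127920] = 18.154357
  V(0,0) = exp(-r*dt) * [p*1.643515 + (1-p)*18.154357] = 9.290134


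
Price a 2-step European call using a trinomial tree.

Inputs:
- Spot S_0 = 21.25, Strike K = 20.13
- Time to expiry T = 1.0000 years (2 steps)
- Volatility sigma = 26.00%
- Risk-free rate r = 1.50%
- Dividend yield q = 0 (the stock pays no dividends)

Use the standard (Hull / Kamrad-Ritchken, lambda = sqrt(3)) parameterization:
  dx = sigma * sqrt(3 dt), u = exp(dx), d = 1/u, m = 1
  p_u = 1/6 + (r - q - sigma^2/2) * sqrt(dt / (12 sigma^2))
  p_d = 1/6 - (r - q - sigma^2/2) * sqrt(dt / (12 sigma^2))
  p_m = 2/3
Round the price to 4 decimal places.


Answer: Price = V(0,0) = 2.8202

Derivation:
dt = T/N = 0.500000; dx = sigma*sqrt(3*dt) = 0.318434
u = exp(dx) = 1.374972; d = 1/u = 0.727287
p_u = 0.151907, p_m = 0.666667, p_d = 0.181426
Discount per step: exp(-r*dt) = 0.992528
Stock lattice S(k, j) with j the centered position index:
  k=0: S(0,+0) = 21.2500
  k=1: S(1,-1) = 15.4549; S(1,+0) = 21.2500; S(1,+1) = 29.2182
  k=2: S(2,-2) = 11.2401; S(2,-1) = 15.4549; S(2,+0) = 21.2500; S(2,+1) = 29.2182; S(2,+2) = 40.1742
Terminal payoffs V(N, j) = max(S_T - K, 0):
  V(2,-2) = 0.000000; V(2,-1) = 0.000000; V(2,+0) = 1.120000; V(2,+1) = 9.088164; V(2,+2) = 20.044169
Backward induction: V(k, j) = exp(-r*dt) * [p_u * V(k+1, j+1) + p_m * V(k+1, j) + p_d * V(k+1, j-1)]
  V(1,-1) = exp(-r*dt) * [p_u*1.120000 + p_m*0.000000 + p_d*0.000000] = 0.168865
  V(1,+0) = exp(-r*dt) * [p_u*9.088164 + p_m*1.120000 + p_d*0.000000] = 2.111327
  V(1,+1) = exp(-r*dt) * [p_u*20.044169 + p_m*9.088164 + p_d*1.120000] = 9.237281
  V(0,+0) = exp(-r*dt) * [p_u*9.237281 + p_m*2.111327 + p_d*0.168865] = 2.820164


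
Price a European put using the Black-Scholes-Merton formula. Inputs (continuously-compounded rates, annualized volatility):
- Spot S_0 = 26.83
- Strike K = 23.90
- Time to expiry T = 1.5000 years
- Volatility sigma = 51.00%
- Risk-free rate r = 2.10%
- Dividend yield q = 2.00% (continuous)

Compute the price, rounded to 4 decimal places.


Answer: Price = 4.6944

Derivation:
d1 = (ln(S/K) + (r - q + 0.5*sigma^2) * T) / (sigma * sqrt(T)) = 0.49985153
d2 = d1 - sigma * sqrt(T) = -0.12476835
exp(-rT) = 0.96899096; exp(-qT) = 0.97044553
P = K * exp(-rT) * N(-d2) - S_0 * exp(-qT) * N(-d1)
N(-d1) = 0.30858981; N(-d2) = 0.54964653
P = 23.9000 * 0.96899096 * 0.54964653 - 26.8300 * 0.97044553 * 0.30858981 = 4.6944


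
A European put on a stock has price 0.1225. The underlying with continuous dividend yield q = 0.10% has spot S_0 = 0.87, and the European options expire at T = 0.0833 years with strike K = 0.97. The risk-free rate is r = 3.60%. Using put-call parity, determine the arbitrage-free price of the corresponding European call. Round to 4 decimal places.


Answer: Call price = 0.0253

Derivation:
Put-call parity: C - P = S_0 * exp(-qT) - K * exp(-rT).
S_0 * exp(-qT) = 0.8700 * 0.99991670 = 0.86992753
K * exp(-rT) = 0.9700 * 0.99700569 = 0.96709552
C = P + S*exp(-qT) - K*exp(-rT)
C = 0.1225 + 0.86992753 - 0.96709552 = 0.0253


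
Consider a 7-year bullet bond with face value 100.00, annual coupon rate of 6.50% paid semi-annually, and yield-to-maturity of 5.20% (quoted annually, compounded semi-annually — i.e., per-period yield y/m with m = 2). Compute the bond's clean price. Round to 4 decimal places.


Coupon per period c = face * coupon_rate / m = 3.250000
Periods per year m = 2; per-period yield y/m = 0.026000
Number of cashflows N = 14
Cashflows (t years, CF_t, discount factor 1/(1+y/m)^(m*t), PV):
  t = 0.5000: CF_t = 3.250000, DF = 0.974659, PV = 3.167641
  t = 1.0000: CF_t = 3.250000, DF = 0.949960, PV = 3.087370
  t = 1.5000: CF_t = 3.250000, DF = 0.925887, PV = 3.009132
  t = 2.0000: CF_t = 3.250000, DF = 0.902424, PV = 2.932877
  t = 2.5000: CF_t = 3.250000, DF = 0.879555, PV = 2.858555
  t = 3.0000: CF_t = 3.250000, DF = 0.857266, PV = 2.786116
  t = 3.5000: CF_t = 3.250000, DF = 0.835542, PV = 2.715513
  t = 4.0000: CF_t = 3.250000, DF = 0.814369, PV = 2.646699
  t = 4.5000: CF_t = 3.250000, DF = 0.793732, PV = 2.579628
  t = 5.0000: CF_t = 3.250000, DF = 0.773618, PV = 2.514257
  t = 5.5000: CF_t = 3.250000, DF = 0.754013, PV = 2.450543
  t = 6.0000: CF_t = 3.250000, DF = 0.734906, PV = 2.388444
  t = 6.5000: CF_t = 3.250000, DF = 0.716282, PV = 2.327918
  t = 7.0000: CF_t = 103.250000, DF = 0.698131, PV = 72.082030
Price P = sum_t PV_t = 107.546724

Answer: Price = 107.5467


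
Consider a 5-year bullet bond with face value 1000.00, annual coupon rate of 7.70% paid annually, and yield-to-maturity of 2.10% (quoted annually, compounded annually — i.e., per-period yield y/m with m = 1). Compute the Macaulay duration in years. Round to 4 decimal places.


Coupon per period c = face * coupon_rate / m = 77.000000
Periods per year m = 1; per-period yield y/m = 0.021000
Number of cashflows N = 5
Cashflows (t years, CF_t, discount factor 1/(1+y/m)^(m*t), PV):
  t = 1.0000: CF_t = 77.000000, DF = 0.979432, PV = 75.416259
  t = 2.0000: CF_t = 77.000000, DF = 0.959287, PV = 73.865092
  t = 3.0000: CF_t = 77.000000, DF = 0.939556, PV = 72.345829
  t = 4.0000: CF_t = 77.000000, DF = 0.920231, PV = 70.857815
  t = 5.0000: CF_t = 1077.000000, DF = 0.901304, PV = 970.704388
Price P = sum_t PV_t = 1263.189383
Macaulay numerator sum_t t * PV_t:
  t * PV_t at t = 1.0000: 75.416259
  t * PV_t at t = 2.0000: 147.730183
  t * PV_t at t = 3.0000: 217.037488
  t * PV_t at t = 4.0000: 283.431260
  t * PV_t at t = 5.0000: 4853.521940
Macaulay duration D = (sum_t t * PV_t) / P = 5577.137130 / 1263.189383 = 4.415124

Answer: Macaulay duration = 4.4151 years


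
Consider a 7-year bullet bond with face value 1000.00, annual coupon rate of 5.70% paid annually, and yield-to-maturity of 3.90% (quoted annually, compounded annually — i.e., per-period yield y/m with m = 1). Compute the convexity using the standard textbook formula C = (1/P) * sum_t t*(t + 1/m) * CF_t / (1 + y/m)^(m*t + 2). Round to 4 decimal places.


Coupon per period c = face * coupon_rate / m = 57.000000
Periods per year m = 1; per-period yield y/m = 0.039000
Number of cashflows N = 7
Cashflows (t years, CF_t, discount factor 1/(1+y/m)^(m*t), PV):
  t = 1.0000: CF_t = 57.000000, DF = 0.962464, PV = 54.860443
  t = 2.0000: CF_t = 57.000000, DF = 0.926337, PV = 52.801196
  t = 3.0000: CF_t = 57.000000, DF = 0.891566, PV = 50.819246
  t = 4.0000: CF_t = 57.000000, DF = 0.858100, PV = 48.911690
  t = 5.0000: CF_t = 57.000000, DF = 0.825890, PV = 47.075736
  t = 6.0000: CF_t = 57.000000, DF = 0.794889, PV = 45.308697
  t = 7.0000: CF_t = 1057.000000, DF = 0.765052, PV = 808.660359
Price P = sum_t PV_t = 1108.437366
Convexity numerator sum_t t*(t + 1/m) * CF_t / (1+y/m)^(m*t + 2):
  t = 1.0000: term = 101.638491
  t = 2.0000: term = 293.470138
  t = 3.0000: term = 564.908831
  t = 4.0000: term = 906.173935
  t = 5.0000: term = 1308.239559
  t = 6.0000: term = 1762.786702
  t = 7.0000: term = 41949.142369
Convexity = (1/P) * sum = 46886.360024 / 1108.437366 = 42.299512

Answer: Convexity = 42.2995


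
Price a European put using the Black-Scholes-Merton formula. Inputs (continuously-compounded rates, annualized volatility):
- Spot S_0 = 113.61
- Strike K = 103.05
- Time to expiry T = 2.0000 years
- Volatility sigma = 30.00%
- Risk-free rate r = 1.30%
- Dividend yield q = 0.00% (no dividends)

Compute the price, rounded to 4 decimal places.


d1 = (ln(S/K) + (r - q + 0.5*sigma^2) * T) / (sigma * sqrt(T)) = 0.50335920
d2 = d1 - sigma * sqrt(T) = 0.07909513
exp(-rT) = 0.97433509; exp(-qT) = 1.00000000
P = K * exp(-rT) * N(-d2) - S_0 * exp(-qT) * N(-d1)
N(-d1) = 0.30735587; N(-d2) = 0.46847848
P = 103.0500 * 0.97433509 * 0.46847848 - 113.6100 * 1.00000000 * 0.30735587 = 12.1190

Answer: Price = 12.1190


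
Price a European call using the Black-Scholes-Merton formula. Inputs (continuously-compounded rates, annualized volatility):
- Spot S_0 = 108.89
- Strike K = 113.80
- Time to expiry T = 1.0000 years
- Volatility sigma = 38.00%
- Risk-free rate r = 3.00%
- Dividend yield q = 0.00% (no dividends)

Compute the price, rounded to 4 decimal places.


Answer: Price = 15.7632

Derivation:
d1 = (ln(S/K) + (r - q + 0.5*sigma^2) * T) / (sigma * sqrt(T)) = 0.15288336
d2 = d1 - sigma * sqrt(T) = -0.22711664
exp(-rT) = 0.97044553; exp(-qT) = 1.00000000
C = S_0 * exp(-qT) * N(d1) - K * exp(-rT) * N(d2)
N(d1) = 0.56075487; N(d2) = 0.41016652
C = 108.8900 * 1.00000000 * 0.56075487 - 113.8000 * 0.97044553 * 0.41016652 = 15.7632


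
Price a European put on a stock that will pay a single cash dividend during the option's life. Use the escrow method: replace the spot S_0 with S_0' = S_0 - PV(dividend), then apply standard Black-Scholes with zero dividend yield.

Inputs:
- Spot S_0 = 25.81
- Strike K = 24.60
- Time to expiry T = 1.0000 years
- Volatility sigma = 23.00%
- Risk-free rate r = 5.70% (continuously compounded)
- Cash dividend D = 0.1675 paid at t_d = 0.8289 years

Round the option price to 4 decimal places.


PV(D) = D * exp(-r * t_d) = 0.1675 * 0.95385148 = 0.15977012
S_0' = S_0 - PV(D) = 25.8100 - 0.15977012 = 25.65022988
d1 = (ln(S_0'/K) + (r + sigma^2/2)*T) / (sigma*sqrt(T)) = 0.54459170
d2 = d1 - sigma*sqrt(T) = 0.31459170
exp(-rT) = 0.94459407
N(-d1) = 0.29301718; N(-d2) = 0.37653584
P = K * exp(-rT) * N(-d2) - S_0' * N(-d1) = 24.6000 * 0.94459407 * 0.37653584 - 25.65022988 * 0.29301718 = 1.2336

Answer: Price = 1.2336


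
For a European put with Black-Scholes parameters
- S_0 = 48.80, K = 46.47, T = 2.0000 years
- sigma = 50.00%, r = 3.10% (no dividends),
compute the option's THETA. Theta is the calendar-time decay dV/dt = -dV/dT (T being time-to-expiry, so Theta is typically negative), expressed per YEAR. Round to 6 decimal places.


Answer: Theta = -2.238670

Derivation:
d1 = 0.5104227245; d2 = -0.1966840567
phi(d1) = 0.3502163362; exp(-qT) = 1.0000000000; exp(-rT) = 0.9398828868
Theta = -S*exp(-qT)*phi(d1)*sigma/(2*sqrt(T)) + r*K*exp(-rT)*N(-d2) - q*S*exp(-qT)*N(-d1)
N(-d1) = 0.3048776699; N(-d2) = 0.5779626063; sqrt(T) = 1.4142135624
Term 1 = -48.8000 * 1.0000000000 * 0.3502163362 * 0.5000 / (2 * 1.4142135624) = -3.0212122237
Term 2 = 0.0310 * 46.4700 * 0.9398828868 * 0.5779626063 = 0.7825423483
Term 3 = 0 (no dividend yield, q = 0)
Theta = -3.0212122237 + (0.7825423483) + (0.0000000000) = -2.238670


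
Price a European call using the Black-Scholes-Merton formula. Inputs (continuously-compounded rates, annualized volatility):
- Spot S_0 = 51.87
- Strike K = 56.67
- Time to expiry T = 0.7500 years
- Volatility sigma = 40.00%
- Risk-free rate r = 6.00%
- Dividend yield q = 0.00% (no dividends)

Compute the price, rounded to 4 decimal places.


d1 = (ln(S/K) + (r - q + 0.5*sigma^2) * T) / (sigma * sqrt(T)) = 0.04761875
d2 = d1 - sigma * sqrt(T) = -0.29879141
exp(-rT) = 0.95599748; exp(-qT) = 1.00000000
C = S_0 * exp(-qT) * N(d1) - K * exp(-rT) * N(d2)
N(d1) = 0.51898995; N(d2) = 0.38254960
C = 51.8700 * 1.00000000 * 0.51898995 - 56.6700 * 0.95599748 * 0.38254960 = 6.1949

Answer: Price = 6.1949


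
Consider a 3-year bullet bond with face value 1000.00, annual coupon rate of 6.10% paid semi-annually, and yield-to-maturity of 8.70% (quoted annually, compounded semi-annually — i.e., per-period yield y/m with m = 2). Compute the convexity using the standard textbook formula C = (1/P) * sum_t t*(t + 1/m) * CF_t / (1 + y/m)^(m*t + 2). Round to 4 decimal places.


Coupon per period c = face * coupon_rate / m = 30.500000
Periods per year m = 2; per-period yield y/m = 0.043500
Number of cashflows N = 6
Cashflows (t years, CF_t, discount factor 1/(1+y/m)^(m*t), PV):
  t = 0.5000: CF_t = 30.500000, DF = 0.958313, PV = 29.228558
  t = 1.0000: CF_t = 30.500000, DF = 0.918365, PV = 28.010118
  t = 1.5000: CF_t = 30.500000, DF = 0.880081, PV = 26.842470
  t = 2.0000: CF_t = 30.500000, DF = 0.843393, PV = 25.723498
  t = 2.5000: CF_t = 30.500000, DF = 0.808235, PV = 24.651172
  t = 3.0000: CF_t = 1030.500000, DF = 0.774543, PV = 798.166095
Price P = sum_t PV_t = 932.621911
Convexity numerator sum_t t*(t + 1/m) * CF_t / (1+y/m)^(m*t + 2):
  t = 0.5000: term = 13.421235
  t = 1.0000: term = 38.585247
  t = 1.5000: term = 73.953516
  t = 2.0000: term = 118.117738
  t = 2.5000: term = 169.790712
  t = 3.0000: term = 7696.577875
Convexity = (1/P) * sum = 8110.446323 / 932.621911 = 8.696393

Answer: Convexity = 8.6964


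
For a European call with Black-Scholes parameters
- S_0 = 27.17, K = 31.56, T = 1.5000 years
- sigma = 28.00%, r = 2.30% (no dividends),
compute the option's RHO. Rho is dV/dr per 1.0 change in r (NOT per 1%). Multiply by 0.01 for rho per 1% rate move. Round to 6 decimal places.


Answer: Rho = 13.988404

Derivation:
d1 = -0.1646904880; d2 = -0.5076190520
phi(d1) = 0.3935685535; exp(-qT) = 1.0000000000; exp(-rT) = 0.9660883397
N(d2) = 0.3058602635
Rho = K*T*exp(-rT)*N(d2) = 31.5600 * 1.5000 * 0.9660883397 * 0.3058602635 = 13.988404


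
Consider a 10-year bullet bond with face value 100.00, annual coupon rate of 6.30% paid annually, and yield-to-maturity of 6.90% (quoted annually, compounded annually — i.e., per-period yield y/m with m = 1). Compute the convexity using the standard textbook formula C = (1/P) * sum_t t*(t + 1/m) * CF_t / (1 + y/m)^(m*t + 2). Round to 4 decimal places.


Answer: Convexity = 66.8327

Derivation:
Coupon per period c = face * coupon_rate / m = 6.300000
Periods per year m = 1; per-period yield y/m = 0.069000
Number of cashflows N = 10
Cashflows (t years, CF_t, discount factor 1/(1+y/m)^(m*t), PV):
  t = 1.0000: CF_t = 6.300000, DF = 0.935454, PV = 5.893358
  t = 2.0000: CF_t = 6.300000, DF = 0.875074, PV = 5.512964
  t = 3.0000: CF_t = 6.300000, DF = 0.818591, PV = 5.157122
  t = 4.0000: CF_t = 6.300000, DF = 0.765754, PV = 4.824249
  t = 5.0000: CF_t = 6.300000, DF = 0.716327, PV = 4.512862
  t = 6.0000: CF_t = 6.300000, DF = 0.670091, PV = 4.221573
  t = 7.0000: CF_t = 6.300000, DF = 0.626839, PV = 3.949086
  t = 8.0000: CF_t = 6.300000, DF = 0.586379, PV = 3.694187
  t = 9.0000: CF_t = 6.300000, DF = 0.548530, PV = 3.455741
  t = 10.0000: CF_t = 106.300000, DF = 0.513125, PV = 54.545159
Price P = sum_t PV_t = 95.766302
Convexity numerator sum_t t*(t + 1/m) * CF_t / (1+y/m)^(m*t + 2):
  t = 1.0000: term = 10.314245
  t = 2.0000: term = 28.945495
  t = 3.0000: term = 54.154340
  t = 4.0000: term = 84.431463
  t = 5.0000: term = 118.472586
  t = 6.0000: term = 155.155865
  t = 7.0000: term = 193.521504
  t = 8.0000: term = 232.753379
  t = 9.0000: term = 272.162510
  t = 10.0000: term = 5250.413249
Convexity = (1/P) * sum = 6400.324635 / 95.766302 = 66.832743


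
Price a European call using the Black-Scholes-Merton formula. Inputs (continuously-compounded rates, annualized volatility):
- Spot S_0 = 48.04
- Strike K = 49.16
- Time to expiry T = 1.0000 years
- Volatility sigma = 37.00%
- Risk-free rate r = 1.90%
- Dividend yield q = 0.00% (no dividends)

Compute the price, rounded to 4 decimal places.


d1 = (ln(S/K) + (r - q + 0.5*sigma^2) * T) / (sigma * sqrt(T)) = 0.17406409
d2 = d1 - sigma * sqrt(T) = -0.19593591
exp(-rT) = 0.98117936; exp(-qT) = 1.00000000
C = S_0 * exp(-qT) * N(d1) - K * exp(-rT) * N(d2)
N(d1) = 0.56909245; N(d2) = 0.42233016
C = 48.0400 * 1.00000000 * 0.56909245 - 49.1600 * 0.98117936 * 0.42233016 = 6.9682

Answer: Price = 6.9682


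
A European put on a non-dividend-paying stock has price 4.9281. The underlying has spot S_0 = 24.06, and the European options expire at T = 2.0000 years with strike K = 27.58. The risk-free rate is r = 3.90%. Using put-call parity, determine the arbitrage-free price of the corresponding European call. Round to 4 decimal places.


Put-call parity: C - P = S_0 * exp(-qT) - K * exp(-rT).
S_0 * exp(-qT) = 24.0600 * 1.00000000 = 24.06000000
K * exp(-rT) = 27.5800 * 0.92496443 = 25.51051888
C = P + S*exp(-qT) - K*exp(-rT)
C = 4.9281 + 24.06000000 - 25.51051888 = 3.4776

Answer: Call price = 3.4776


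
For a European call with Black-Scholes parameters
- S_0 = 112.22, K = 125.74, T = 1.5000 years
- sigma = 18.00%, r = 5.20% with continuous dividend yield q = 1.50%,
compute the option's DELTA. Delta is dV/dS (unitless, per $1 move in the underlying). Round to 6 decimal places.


Answer: Delta = 0.429033

Derivation:
d1 = -0.1540232466; d2 = -0.3744773234
phi(d1) = 0.3942381489; exp(-qT) = 0.9777512372; exp(-rT) = 0.9249644265
N(d1) = 0.4387957031
Delta = exp(-qT) * N(d1) = 0.9777512372 * 0.4387957031 = 0.429033


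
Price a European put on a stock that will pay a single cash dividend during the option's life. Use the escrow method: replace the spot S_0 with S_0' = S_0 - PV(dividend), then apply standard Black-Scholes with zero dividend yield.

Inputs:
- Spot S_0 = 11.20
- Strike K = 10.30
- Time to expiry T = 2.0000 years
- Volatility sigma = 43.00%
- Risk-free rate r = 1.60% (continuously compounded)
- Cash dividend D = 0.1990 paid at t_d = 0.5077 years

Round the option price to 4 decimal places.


Answer: Price = 2.0240

Derivation:
PV(D) = D * exp(-r * t_d) = 0.1990 * 0.99190970 = 0.19739003
S_0' = S_0 - PV(D) = 11.2000 - 0.19739003 = 11.00260997
d1 = (ln(S_0'/K) + (r + sigma^2/2)*T) / (sigma*sqrt(T)) = 0.46519177
d2 = d1 - sigma*sqrt(T) = -0.14292006
exp(-rT) = 0.96850658
N(-d1) = 0.32089707; N(-d2) = 0.55682334
P = K * exp(-rT) * N(-d2) - S_0' * N(-d1) = 10.3000 * 0.96850658 * 0.55682334 - 11.00260997 * 0.32089707 = 2.0240


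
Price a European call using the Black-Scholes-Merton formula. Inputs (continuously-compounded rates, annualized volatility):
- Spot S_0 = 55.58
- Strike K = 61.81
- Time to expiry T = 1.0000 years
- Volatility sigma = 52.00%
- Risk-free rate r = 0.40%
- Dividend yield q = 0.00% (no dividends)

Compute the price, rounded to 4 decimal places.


Answer: Price = 9.2496

Derivation:
d1 = (ln(S/K) + (r - q + 0.5*sigma^2) * T) / (sigma * sqrt(T)) = 0.06338127
d2 = d1 - sigma * sqrt(T) = -0.45661873
exp(-rT) = 0.99600799; exp(-qT) = 1.00000000
C = S_0 * exp(-qT) * N(d1) - K * exp(-rT) * N(d2)
N(d1) = 0.52526855; N(d2) = 0.32397256
C = 55.5800 * 1.00000000 * 0.52526855 - 61.8100 * 0.99600799 * 0.32397256 = 9.2496


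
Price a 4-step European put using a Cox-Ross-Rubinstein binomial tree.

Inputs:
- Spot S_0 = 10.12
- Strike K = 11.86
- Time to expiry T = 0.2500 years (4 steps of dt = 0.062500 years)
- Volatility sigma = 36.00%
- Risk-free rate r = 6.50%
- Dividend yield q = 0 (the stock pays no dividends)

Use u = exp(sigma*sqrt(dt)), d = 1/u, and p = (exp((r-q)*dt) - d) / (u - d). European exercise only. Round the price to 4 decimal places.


dt = T/N = 0.062500
u = exp(sigma*sqrt(dt)) = 1.094174; d = 1/u = 0.913931
p = (exp((r-q)*dt) - d) / (u - d) = 0.500100
Discount per step: exp(-r*dt) = 0.995946
Stock lattice S(k, i) with i counting down-moves:
  k=0: S(0,0) = 10.1200
  k=1: S(1,0) = 11.0730; S(1,1) = 9.2490
  k=2: S(2,0) = 12.1158; S(2,1) = 10.1200; S(2,2) = 8.4529
  k=3: S(3,0) = 13.2568; S(3,1) = 11.0730; S(3,2) = 9.2490; S(3,3) = 7.7254
  k=4: S(4,0) = 14.5053; S(4,1) = 12.1158; S(4,2) = 10.1200; S(4,3) = 8.4529; S(4,4) = 7.0605
Terminal payoffs V(N, i) = max(K - S_T, 0):
  V(4,0) = 0.000000; V(4,1) = 0.000000; V(4,2) = 1.740000; V(4,3) = 3.407065; V(4,4) = 4.799516
Backward induction: V(k, i) = exp(-r*dt) * [p * V(k+1, i) + (1-p) * V(k+1, i+1)].
  V(3,0) = exp(-r*dt) * [p*0.000000 + (1-p)*0.000000] = 0.000000
  V(3,1) = exp(-r*dt) * [p*0.000000 + (1-p)*1.740000] = 0.866299
  V(3,2) = exp(-r*dt) * [p*1.740000 + (1-p)*3.407065] = 2.562933
  V(3,3) = exp(-r*dt) * [p*3.407065 + (1-p)*4.799516] = 4.086516
  V(2,0) = exp(-r*dt) * [p*0.000000 + (1-p)*0.866299] = 0.431307
  V(2,1) = exp(-r*dt) * [p*0.866299 + (1-p)*2.562933] = 1.707496
  V(2,2) = exp(-r*dt) * [p*2.562933 + (1-p)*4.086516] = 3.311093
  V(1,0) = exp(-r*dt) * [p*0.431307 + (1-p)*1.707496] = 1.064939
  V(1,1) = exp(-r*dt) * [p*1.707496 + (1-p)*3.311093] = 2.498961
  V(0,0) = exp(-r*dt) * [p*1.064939 + (1-p)*2.498961] = 1.774583

Answer: Price = V(0,0) = 1.7746


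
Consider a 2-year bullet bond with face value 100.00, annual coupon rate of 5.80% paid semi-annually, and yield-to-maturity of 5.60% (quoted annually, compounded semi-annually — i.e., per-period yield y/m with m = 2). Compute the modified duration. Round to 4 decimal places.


Coupon per period c = face * coupon_rate / m = 2.900000
Periods per year m = 2; per-period yield y/m = 0.028000
Number of cashflows N = 4
Cashflows (t years, CF_t, discount factor 1/(1+y/m)^(m*t), PV):
  t = 0.5000: CF_t = 2.900000, DF = 0.972763, PV = 2.821012
  t = 1.0000: CF_t = 2.900000, DF = 0.946267, PV = 2.744175
  t = 1.5000: CF_t = 2.900000, DF = 0.920493, PV = 2.669431
  t = 2.0000: CF_t = 102.900000, DF = 0.895422, PV = 92.138877
Price P = sum_t PV_t = 100.373494
First compute Macaulay numerator sum_t t * PV_t:
  t * PV_t at t = 0.5000: 1.410506
  t * PV_t at t = 1.0000: 2.744175
  t * PV_t at t = 1.5000: 4.004146
  t * PV_t at t = 2.0000: 184.277755
Macaulay duration D = 192.436581 / 100.373494 = 1.917205
Modified duration = D / (1 + y/m) = 1.917205 / (1 + 0.028000) = 1.864986

Answer: Modified duration = 1.8650


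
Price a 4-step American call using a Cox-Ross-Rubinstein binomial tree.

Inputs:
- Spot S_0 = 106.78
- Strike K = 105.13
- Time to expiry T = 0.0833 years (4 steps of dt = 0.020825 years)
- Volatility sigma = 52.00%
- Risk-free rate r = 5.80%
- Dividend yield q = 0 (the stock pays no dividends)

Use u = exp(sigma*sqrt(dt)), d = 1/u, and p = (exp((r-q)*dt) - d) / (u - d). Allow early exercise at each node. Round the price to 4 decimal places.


dt = T/N = 0.020825
u = exp(sigma*sqrt(dt)) = 1.077928; d = 1/u = 0.927706
p = (exp((r-q)*dt) - d) / (u - d) = 0.489294
Discount per step: exp(-r*dt) = 0.998793
Stock lattice S(k, i) with i counting down-moves:
  k=0: S(0,0) = 106.7800
  k=1: S(1,0) = 115.1011; S(1,1) = 99.0604
  k=2: S(2,0) = 124.0707; S(2,1) = 106.7800; S(2,2) = 91.8989
  k=3: S(3,0) = 133.7393; S(3,1) = 115.1011; S(3,2) = 99.0604; S(3,3) = 85.2552
  k=4: S(4,0) = 144.1613; S(4,1) = 124.0707; S(4,2) = 106.7800; S(4,3) = 91.8989; S(4,4) = 79.0917
Terminal payoffs V(N, i) = max(S_T - K, 0):
  V(4,0) = 39.031289; V(4,1) = 18.940715; V(4,2) = 1.650000; V(4,3) = 0.000000; V(4,4) = 0.000000
Backward induction: V(k, i) = exp(-r*dt) * [p * V(k+1, i) + (1-p) * V(k+1, i+1)]; then take max(V_cont, immediate exercise) for American.
  V(3,0) = exp(-r*dt) * [p*39.031289 + (1-p)*18.940715] = 28.736182; exercise = 28.609277; V(3,0) = max -> 28.736182
  V(3,1) = exp(-r*dt) * [p*18.940715 + (1-p)*1.650000] = 10.098038; exercise = 9.971134; V(3,1) = max -> 10.098038
  V(3,2) = exp(-r*dt) * [p*1.650000 + (1-p)*0.000000] = 0.806360; exercise = 0.000000; V(3,2) = max -> 0.806360
  V(3,3) = exp(-r*dt) * [p*0.000000 + (1-p)*0.000000] = 0.000000; exercise = 0.000000; V(3,3) = max -> 0.000000
  V(2,0) = exp(-r*dt) * [p*28.736182 + (1-p)*10.098038] = 19.194371; exercise = 18.940715; V(2,0) = max -> 19.194371
  V(2,1) = exp(-r*dt) * [p*10.098038 + (1-p)*0.806360] = 5.346261; exercise = 1.650000; V(2,1) = max -> 5.346261
  V(2,2) = exp(-r*dt) * [p*0.806360 + (1-p)*0.000000] = 0.394071; exercise = 0.000000; V(2,2) = max -> 0.394071
  V(1,0) = exp(-r*dt) * [p*19.194371 + (1-p)*5.346261] = 12.107425; exercise = 9.971134; V(1,0) = max -> 12.107425
  V(1,1) = exp(-r*dt) * [p*5.346261 + (1-p)*0.394071] = 2.813747; exercise = 0.000000; V(1,1) = max -> 2.813747
  V(0,0) = exp(-r*dt) * [p*12.107425 + (1-p)*2.813747] = 7.352202; exercise = 1.650000; V(0,0) = max -> 7.352202

Answer: Price = V(0,0) = 7.3522


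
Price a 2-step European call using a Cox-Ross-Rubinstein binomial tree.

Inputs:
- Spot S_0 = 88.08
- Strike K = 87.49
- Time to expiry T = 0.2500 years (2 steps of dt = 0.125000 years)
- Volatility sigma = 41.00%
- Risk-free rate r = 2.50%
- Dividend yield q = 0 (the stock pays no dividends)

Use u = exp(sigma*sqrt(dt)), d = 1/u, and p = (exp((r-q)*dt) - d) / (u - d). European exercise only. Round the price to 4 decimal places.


Answer: Price = V(0,0) = 7.0547

Derivation:
dt = T/N = 0.125000
u = exp(sigma*sqrt(dt)) = 1.155990; d = 1/u = 0.865060
p = (exp((r-q)*dt) - d) / (u - d) = 0.474582
Discount per step: exp(-r*dt) = 0.996880
Stock lattice S(k, i) with i counting down-moves:
  k=0: S(0,0) = 88.0800
  k=1: S(1,0) = 101.8196; S(1,1) = 76.1944
  k=2: S(2,0) = 117.7024; S(2,1) = 88.0800; S(2,2) = 65.9127
Terminal payoffs V(N, i) = max(S_T - K, 0):
  V(2,0) = 30.212384; V(2,1) = 0.590000; V(2,2) = 0.000000
Backward induction: V(k, i) = exp(-r*dt) * [p * V(k+1, i) + (1-p) * V(k+1, i+1)].
  V(1,0) = exp(-r*dt) * [p*30.212384 + (1-p)*0.590000] = 14.602555
  V(1,1) = exp(-r*dt) * [p*0.590000 + (1-p)*0.000000] = 0.279130
  V(0,0) = exp(-r*dt) * [p*14.602555 + (1-p)*0.279130] = 7.054694


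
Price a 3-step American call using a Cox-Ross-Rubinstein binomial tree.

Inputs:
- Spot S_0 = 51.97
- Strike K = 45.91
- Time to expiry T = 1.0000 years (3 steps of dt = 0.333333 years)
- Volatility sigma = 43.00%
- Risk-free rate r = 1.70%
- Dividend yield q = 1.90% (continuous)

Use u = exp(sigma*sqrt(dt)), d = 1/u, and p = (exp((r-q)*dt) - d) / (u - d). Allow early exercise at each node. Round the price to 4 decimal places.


Answer: Price = V(0,0) = 11.8274

Derivation:
dt = T/N = 0.333333
u = exp(sigma*sqrt(dt)) = 1.281794; d = 1/u = 0.780157
p = (exp((r-q)*dt) - d) / (u - d) = 0.436923
Discount per step: exp(-r*dt) = 0.994349
Stock lattice S(k, i) with i counting down-moves:
  k=0: S(0,0) = 51.9700
  k=1: S(1,0) = 66.6148; S(1,1) = 40.5447
  k=2: S(2,0) = 85.3865; S(2,1) = 51.9700; S(2,2) = 31.6312
  k=3: S(3,0) = 109.4479; S(3,1) = 66.6148; S(3,2) = 40.5447; S(3,3) = 24.6773
Terminal payoffs V(N, i) = max(S_T - K, 0):
  V(3,0) = 63.537882; V(3,1) = 20.704831; V(3,2) = 0.000000; V(3,3) = 0.000000
Backward induction: V(k, i) = exp(-r*dt) * [p * V(k+1, i) + (1-p) * V(k+1, i+1)]; then take max(V_cont, immediate exercise) for American.
  V(2,0) = exp(-r*dt) * [p*63.537882 + (1-p)*20.704831] = 39.196836; exercise = 39.476487; V(2,0) = max -> 39.476487
  V(2,1) = exp(-r*dt) * [p*20.704831 + (1-p)*0.000000] = 8.995302; exercise = 6.060000; V(2,1) = max -> 8.995302
  V(2,2) = exp(-r*dt) * [p*0.000000 + (1-p)*0.000000] = 0.000000; exercise = 0.000000; V(2,2) = max -> 0.000000
  V(1,0) = exp(-r*dt) * [p*39.476487 + (1-p)*8.995302] = 22.187153; exercise = 20.704831; V(1,0) = max -> 22.187153
  V(1,1) = exp(-r*dt) * [p*8.995302 + (1-p)*0.000000] = 3.908047; exercise = 0.000000; V(1,1) = max -> 3.908047
  V(0,0) = exp(-r*dt) * [p*22.187153 + (1-p)*3.908047] = 11.827399; exercise = 6.060000; V(0,0) = max -> 11.827399


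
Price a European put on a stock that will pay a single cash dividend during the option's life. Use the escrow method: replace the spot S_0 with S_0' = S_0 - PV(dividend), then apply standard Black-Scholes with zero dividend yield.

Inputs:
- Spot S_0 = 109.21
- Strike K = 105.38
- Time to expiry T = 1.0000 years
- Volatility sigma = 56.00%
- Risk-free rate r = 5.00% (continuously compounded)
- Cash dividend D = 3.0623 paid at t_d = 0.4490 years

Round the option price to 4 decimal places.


PV(D) = D * exp(-r * t_d) = 3.0623 * 0.97780013 = 2.99431733
S_0' = S_0 - PV(D) = 109.2100 - 2.99431733 = 106.21568267
d1 = (ln(S_0'/K) + (r + sigma^2/2)*T) / (sigma*sqrt(T)) = 0.38339090
d2 = d1 - sigma*sqrt(T) = -0.17660910
exp(-rT) = 0.95122942
N(-d1) = 0.35071497; N(-d2) = 0.57009228
P = K * exp(-rT) * N(-d2) - S_0' * N(-d1) = 105.3800 * 0.95122942 * 0.57009228 - 106.21568267 * 0.35071497 = 19.8949

Answer: Price = 19.8949


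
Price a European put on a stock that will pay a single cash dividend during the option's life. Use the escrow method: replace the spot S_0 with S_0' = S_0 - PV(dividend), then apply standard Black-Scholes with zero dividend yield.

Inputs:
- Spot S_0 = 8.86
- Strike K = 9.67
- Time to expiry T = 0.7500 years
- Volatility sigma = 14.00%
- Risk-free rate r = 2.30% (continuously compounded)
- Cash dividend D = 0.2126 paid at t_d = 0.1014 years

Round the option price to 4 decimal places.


Answer: Price = 0.9936

Derivation:
PV(D) = D * exp(-r * t_d) = 0.2126 * 0.99767052 = 0.21210475
S_0' = S_0 - PV(D) = 8.8600 - 0.21210475 = 8.64789525
d1 = (ln(S_0'/K) + (r + sigma^2/2)*T) / (sigma*sqrt(T)) = -0.71849049
d2 = d1 - sigma*sqrt(T) = -0.83973404
exp(-rT) = 0.98289793
N(-d1) = 0.76377254; N(-d2) = 0.79947124
P = K * exp(-rT) * N(-d2) - S_0' * N(-d1) = 9.6700 * 0.98289793 * 0.79947124 - 8.64789525 * 0.76377254 = 0.9936


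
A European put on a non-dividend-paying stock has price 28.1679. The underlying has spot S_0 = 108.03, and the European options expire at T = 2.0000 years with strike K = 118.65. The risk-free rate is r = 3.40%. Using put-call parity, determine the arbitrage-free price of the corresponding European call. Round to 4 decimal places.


Answer: Call price = 25.3479

Derivation:
Put-call parity: C - P = S_0 * exp(-qT) - K * exp(-rT).
S_0 * exp(-qT) = 108.0300 * 1.00000000 = 108.03000000
K * exp(-rT) = 118.6500 * 0.93426047 = 110.85000519
C = P + S*exp(-qT) - K*exp(-rT)
C = 28.1679 + 108.03000000 - 110.85000519 = 25.3479


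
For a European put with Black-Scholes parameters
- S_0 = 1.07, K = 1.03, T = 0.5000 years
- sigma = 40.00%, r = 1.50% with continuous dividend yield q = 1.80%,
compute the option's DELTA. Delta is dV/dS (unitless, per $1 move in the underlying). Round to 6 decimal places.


Answer: Delta = -0.389741

Derivation:
d1 = 0.2708213535; d2 = -0.0120213589
phi(d1) = 0.3845772361; exp(-qT) = 0.9910403788; exp(-rT) = 0.9925280548
N(-d1) = 0.3932642178
Delta = -exp(-qT) * N(-d1) = -0.9910403788 * 0.3932642178 = -0.389741


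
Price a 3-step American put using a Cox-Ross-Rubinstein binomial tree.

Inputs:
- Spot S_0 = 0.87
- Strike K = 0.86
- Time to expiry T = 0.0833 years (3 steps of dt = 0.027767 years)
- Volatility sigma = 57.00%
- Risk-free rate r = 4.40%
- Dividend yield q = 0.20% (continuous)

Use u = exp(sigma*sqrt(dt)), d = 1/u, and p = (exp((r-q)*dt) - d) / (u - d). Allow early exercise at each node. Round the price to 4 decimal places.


dt = T/N = 0.027767
u = exp(sigma*sqrt(dt)) = 1.099638; d = 1/u = 0.909390
p = (exp((r-q)*dt) - d) / (u - d) = 0.482406
Discount per step: exp(-r*dt) = 0.998779
Stock lattice S(k, i) with i counting down-moves:
  k=0: S(0,0) = 0.8700
  k=1: S(1,0) = 0.9567; S(1,1) = 0.7912
  k=2: S(2,0) = 1.0520; S(2,1) = 0.8700; S(2,2) = 0.7195
  k=3: S(3,0) = 1.1568; S(3,1) = 0.9567; S(3,2) = 0.7912; S(3,3) = 0.6543
Terminal payoffs V(N, i) = max(K - S_T, 0):
  V(3,0) = 0.000000; V(3,1) = 0.000000; V(3,2) = 0.068831; V(3,3) = 0.205710
Backward induction: V(k, i) = exp(-r*dt) * [p * V(k+1, i) + (1-p) * V(k+1, i+1)]; then take max(V_cont, immediate exercise) for American.
  V(2,0) = exp(-r*dt) * [p*0.000000 + (1-p)*0.000000] = 0.000000; exercise = 0.000000; V(2,0) = max -> 0.000000
  V(2,1) = exp(-r*dt) * [p*0.000000 + (1-p)*0.068831] = 0.035583; exercise = 0.000000; V(2,1) = max -> 0.035583
  V(2,2) = exp(-r*dt) * [p*0.068831 + (1-p)*0.205710] = 0.139508; exercise = 0.140518; V(2,2) = max -> 0.140518
  V(1,0) = exp(-r*dt) * [p*0.000000 + (1-p)*0.035583] = 0.018395; exercise = 0.000000; V(1,0) = max -> 0.018395
  V(1,1) = exp(-r*dt) * [p*0.035583 + (1-p)*0.140518] = 0.089787; exercise = 0.068831; V(1,1) = max -> 0.089787
  V(0,0) = exp(-r*dt) * [p*0.018395 + (1-p)*0.089787] = 0.055279; exercise = 0.000000; V(0,0) = max -> 0.055279

Answer: Price = V(0,0) = 0.0553


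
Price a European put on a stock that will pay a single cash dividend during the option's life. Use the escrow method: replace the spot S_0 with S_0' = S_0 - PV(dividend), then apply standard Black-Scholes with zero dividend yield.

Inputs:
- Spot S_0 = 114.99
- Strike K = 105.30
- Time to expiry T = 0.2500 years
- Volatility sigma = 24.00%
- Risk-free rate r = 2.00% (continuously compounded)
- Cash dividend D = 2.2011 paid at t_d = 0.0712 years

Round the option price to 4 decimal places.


Answer: Price = 2.1471

Derivation:
PV(D) = D * exp(-r * t_d) = 2.2011 * 0.99857701 = 2.19796786
S_0' = S_0 - PV(D) = 114.9900 - 2.19796786 = 112.79203214
d1 = (ln(S_0'/K) + (r + sigma^2/2)*T) / (sigma*sqrt(T)) = 0.67443567
d2 = d1 - sigma*sqrt(T) = 0.55443567
exp(-rT) = 0.99501248
N(-d1) = 0.25001719; N(-d2) = 0.28964036
P = K * exp(-rT) * N(-d2) - S_0' * N(-d1) = 105.3000 * 0.99501248 * 0.28964036 - 112.79203214 * 0.25001719 = 2.1471


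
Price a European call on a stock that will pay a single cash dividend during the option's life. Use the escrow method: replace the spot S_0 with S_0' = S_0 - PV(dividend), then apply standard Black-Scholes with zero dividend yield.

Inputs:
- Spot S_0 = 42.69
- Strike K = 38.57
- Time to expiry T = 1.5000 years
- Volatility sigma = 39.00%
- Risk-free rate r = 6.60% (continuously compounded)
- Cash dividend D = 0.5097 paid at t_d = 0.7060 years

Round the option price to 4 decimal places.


PV(D) = D * exp(-r * t_d) = 0.5097 * 0.95447293 = 0.48649485
S_0' = S_0 - PV(D) = 42.6900 - 0.48649485 = 42.20350515
d1 = (ln(S_0'/K) + (r + sigma^2/2)*T) / (sigma*sqrt(T)) = 0.63457173
d2 = d1 - sigma*sqrt(T) = 0.15692123
exp(-rT) = 0.90574271
N(d1) = 0.73714612; N(d2) = 0.56234654
C = S_0' * N(d1) - K * exp(-rT) * N(d2) = 42.20350515 * 0.73714612 - 38.5700 * 0.90574271 * 0.56234654 = 11.4649

Answer: Price = 11.4649


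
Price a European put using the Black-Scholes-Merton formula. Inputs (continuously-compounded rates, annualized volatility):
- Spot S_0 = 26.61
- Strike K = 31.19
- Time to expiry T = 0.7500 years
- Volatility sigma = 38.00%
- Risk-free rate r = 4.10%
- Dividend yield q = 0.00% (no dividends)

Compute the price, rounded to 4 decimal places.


d1 = (ln(S/K) + (r - q + 0.5*sigma^2) * T) / (sigma * sqrt(T)) = -0.22459061
d2 = d1 - sigma * sqrt(T) = -0.55368026
exp(-rT) = 0.96971797; exp(-qT) = 1.00000000
P = K * exp(-rT) * N(-d2) - S_0 * exp(-qT) * N(-d1)
N(-d1) = 0.58885111; N(-d2) = 0.71010116
P = 31.1900 * 0.96971797 * 0.71010116 - 26.6100 * 1.00000000 * 0.58885111 = 5.8080

Answer: Price = 5.8080


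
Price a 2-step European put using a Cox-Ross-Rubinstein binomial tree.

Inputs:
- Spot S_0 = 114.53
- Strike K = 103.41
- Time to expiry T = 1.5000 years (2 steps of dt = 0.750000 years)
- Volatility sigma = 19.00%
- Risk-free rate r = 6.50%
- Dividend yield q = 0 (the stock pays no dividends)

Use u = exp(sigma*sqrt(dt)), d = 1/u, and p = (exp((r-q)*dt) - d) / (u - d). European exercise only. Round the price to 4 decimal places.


Answer: Price = V(0,0) = 2.8957

Derivation:
dt = T/N = 0.750000
u = exp(sigma*sqrt(dt)) = 1.178856; d = 1/u = 0.848280
p = (exp((r-q)*dt) - d) / (u - d) = 0.610080
Discount per step: exp(-r*dt) = 0.952419
Stock lattice S(k, i) with i counting down-moves:
  k=0: S(0,0) = 114.5300
  k=1: S(1,0) = 135.0144; S(1,1) = 97.1535
  k=2: S(2,0) = 159.1626; S(2,1) = 114.5300; S(2,2) = 82.4133
Terminal payoffs V(N, i) = max(K - S_T, 0):
  V(2,0) = 0.000000; V(2,1) = 0.000000; V(2,2) = 20.996674
Backward induction: V(k, i) = exp(-r*dt) * [p * V(k+1, i) + (1-p) * V(k+1, i+1)].
  V(1,0) = exp(-r*dt) * [p*0.000000 + (1-p)*0.000000] = 0.000000
  V(1,1) = exp(-r*dt) * [p*0.000000 + (1-p)*20.996674] = 7.797486
  V(0,0) = exp(-r*dt) * [p*0.000000 + (1-p)*7.797486] = 2.895734


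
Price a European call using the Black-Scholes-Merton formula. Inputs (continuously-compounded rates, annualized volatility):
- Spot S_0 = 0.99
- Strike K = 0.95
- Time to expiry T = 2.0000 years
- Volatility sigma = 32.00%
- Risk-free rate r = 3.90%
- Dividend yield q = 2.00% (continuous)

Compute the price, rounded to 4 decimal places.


Answer: Price = 0.2025

Derivation:
d1 = (ln(S/K) + (r - q + 0.5*sigma^2) * T) / (sigma * sqrt(T)) = 0.40137802
d2 = d1 - sigma * sqrt(T) = -0.05117032
exp(-rT) = 0.92496443; exp(-qT) = 0.96078944
C = S_0 * exp(-qT) * N(d1) - K * exp(-rT) * N(d2)
N(d1) = 0.65592909; N(d2) = 0.47959490
C = 0.9900 * 0.96078944 * 0.65592909 - 0.9500 * 0.92496443 * 0.47959490 = 0.2025


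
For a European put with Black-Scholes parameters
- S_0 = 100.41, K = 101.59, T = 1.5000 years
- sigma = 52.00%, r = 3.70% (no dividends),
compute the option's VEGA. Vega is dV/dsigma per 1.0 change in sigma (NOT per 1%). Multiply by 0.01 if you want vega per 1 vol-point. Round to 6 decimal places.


Answer: Vega = 45.516766

Derivation:
d1 = 0.3872340218; d2 = -0.2496333113
phi(d1) = 0.3701253204; exp(-qT) = 1.0000000000; exp(-rT) = 0.9460120237
Vega = S * exp(-qT) * phi(d1) * sqrt(T) = 100.4100 * 1.0000000000 * 0.3701253204 * 1.2247448714 = 45.516766


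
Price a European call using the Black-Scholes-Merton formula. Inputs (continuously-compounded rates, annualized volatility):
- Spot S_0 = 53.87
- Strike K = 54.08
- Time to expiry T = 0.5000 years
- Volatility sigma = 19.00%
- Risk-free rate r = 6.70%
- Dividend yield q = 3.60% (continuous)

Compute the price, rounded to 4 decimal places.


Answer: Price = 3.1332

Derivation:
d1 = (ln(S/K) + (r - q + 0.5*sigma^2) * T) / (sigma * sqrt(T)) = 0.15358586
d2 = d1 - sigma * sqrt(T) = 0.01923557
exp(-rT) = 0.96705491; exp(-qT) = 0.98216103
C = S_0 * exp(-qT) * N(d1) - K * exp(-rT) * N(d2)
N(d1) = 0.56103186; N(d2) = 0.50767341
C = 53.8700 * 0.98216103 * 0.56103186 - 54.0800 * 0.96705491 * 0.50767341 = 3.1332


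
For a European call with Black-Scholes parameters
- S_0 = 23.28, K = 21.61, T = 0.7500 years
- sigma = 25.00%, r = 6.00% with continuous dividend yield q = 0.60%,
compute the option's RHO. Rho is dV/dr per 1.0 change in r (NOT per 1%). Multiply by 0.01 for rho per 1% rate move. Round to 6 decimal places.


Answer: Rho = 10.283826

Derivation:
d1 = 0.6391311467; d2 = 0.4226247957
phi(d1) = 0.3252429477; exp(-qT) = 0.9955101098; exp(-rT) = 0.9559974818
N(d2) = 0.6637154837
Rho = K*T*exp(-rT)*N(d2) = 21.6100 * 0.7500 * 0.9559974818 * 0.6637154837 = 10.283826
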